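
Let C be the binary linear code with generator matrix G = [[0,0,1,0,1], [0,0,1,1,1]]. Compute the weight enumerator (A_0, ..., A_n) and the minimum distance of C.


Weight distribution: A_0 = 1, A_1 = 1, A_2 = 1, A_3 = 1. Minimum distance d = 1.

Enumerate all 2^2 = 4 messages m ∈ F_2^2.
For each, compute codeword c = mG in F_2^5, then tally its weight.
  m = 00 → c = 00000, weight = 0.
  m = 10 → c = 00101, weight = 2.
  m = 01 → c = 00111, weight = 3.
  m = 11 → c = 00010, weight = 1.
Tally weights:
  weight 0: 1 codewords.
  weight 1: 1 codewords.
  weight 2: 1 codewords.
  weight 3: 1 codewords.
Minimum distance d = smallest w > 0 with A_w > 0 = 1.
Sanity: Σ A_w = 4 = 2^2 = 4 ✓.


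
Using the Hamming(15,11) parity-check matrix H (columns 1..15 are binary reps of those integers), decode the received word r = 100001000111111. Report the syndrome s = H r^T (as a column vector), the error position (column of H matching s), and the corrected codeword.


s = (0, 1, 1, 0)^T, error position = 6, corrected codeword c = 100000000111111

Compute s = H r^T mod 2 one row at a time:
  s_1 = 0 + 0 + 1 + 1 + 1 + 1 + 1 + 1 = 6 ≡ 0 (mod 2).
  s_2 = 0 + 0 + 1 + 0 + 1 + 1 + 1 + 1 = 5 ≡ 1 (mod 2).
  s_3 = 0 + 0 + 1 + 0 + 1 + 1 + 1 + 1 = 5 ≡ 1 (mod 2).
  s_4 = 1 + 0 + 0 + 0 + 0 + 1 + 1 + 1 = 4 ≡ 0 (mod 2).
s = (0, 1, 1, 0)^T — this equals column 6 of H (binary 0110), so error is at position 6.
Correct: flip bit 6 of r = 100001000111111 to get c = 100000000111111.


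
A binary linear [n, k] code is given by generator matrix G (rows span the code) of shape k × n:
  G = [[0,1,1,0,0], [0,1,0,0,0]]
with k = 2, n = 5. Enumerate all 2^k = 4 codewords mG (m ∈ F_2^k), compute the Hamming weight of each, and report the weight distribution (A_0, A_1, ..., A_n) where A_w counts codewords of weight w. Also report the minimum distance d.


Weight distribution: A_0 = 1, A_1 = 2, A_2 = 1. Minimum distance d = 1.

Enumerate all 2^2 = 4 messages m ∈ F_2^2.
For each, compute codeword c = mG in F_2^5, then tally its weight.
  m = 00 → c = 00000, weight = 0.
  m = 10 → c = 01100, weight = 2.
  m = 01 → c = 01000, weight = 1.
  m = 11 → c = 00100, weight = 1.
Tally weights:
  weight 0: 1 codewords.
  weight 1: 2 codewords.
  weight 2: 1 codewords.
Minimum distance d = smallest w > 0 with A_w > 0 = 1.
Sanity: Σ A_w = 4 = 2^2 = 4 ✓.


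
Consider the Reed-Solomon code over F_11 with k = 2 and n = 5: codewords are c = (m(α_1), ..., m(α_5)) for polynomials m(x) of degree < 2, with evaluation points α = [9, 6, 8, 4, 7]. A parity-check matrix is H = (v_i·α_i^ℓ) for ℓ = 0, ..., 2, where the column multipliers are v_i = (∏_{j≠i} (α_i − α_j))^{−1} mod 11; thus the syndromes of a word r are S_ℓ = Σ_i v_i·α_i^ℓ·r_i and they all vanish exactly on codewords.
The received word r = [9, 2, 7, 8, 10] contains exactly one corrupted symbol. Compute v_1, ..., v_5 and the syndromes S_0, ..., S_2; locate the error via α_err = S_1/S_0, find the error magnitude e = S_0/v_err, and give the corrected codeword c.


S = (2, 7, 8), error at position 1, error magnitude e = 5, c = [4, 2, 7, 8, 10].

Step 1: column multipliers v_i = (∏_{j≠i}(α_i − α_j))^{−1} mod 11.
  i = 1 (α = 9): (9−6)(9−8)(9−4)(9−7) = 3·1·5·2 = 30 ≡ 8, so v_1 = 8^{−1} = 7 (mod 11).
  i = 2 (α = 6): (6−9)(6−8)(6−4)(6−7) = (−3)·(−2)·2·(−1) = −12 ≡ 10, so v_2 = 10^{−1} = 10 (mod 11).
  i = 3 (α = 8): (8−9)(8−6)(8−4)(8−7) = (−1)·2·4·1 = −8 ≡ 3, so v_3 = 3^{−1} = 4 (mod 11).
  i = 4 (α = 4): (4−9)(4−6)(4−8)(4−7) = (−5)·(−2)·(−4)·(−3) = 120 ≡ 10, so v_4 = 10^{−1} = 10 (mod 11).
  i = 5 (α = 7): (7−9)(7−6)(7−8)(7−4) = (−2)·1·(−1)·3 = 6 ≡ 6, so v_5 = 6^{−1} = 2 (mod 11).
  v = [7, 10, 4, 10, 2].
Step 2: syndromes of r = [9, 2, 7, 8, 10] (all sums mod 11).
  S_0 = Σ v_i r_i = 7·9 + 10·2 + 4·7 + 10·8 + 2·10 = 211 ≡ 2.
  S_1 = Σ v_i α_i r_i = 7·9·9 + 10·6·2 + 4·8·7 + 10·4·8 + 2·7·10 = 1371 ≡ 7.
  α_i^2 mod 11 = [4, 3, 9, 5, 5].
  S_2 = Σ v_i α_i^2 r_i = 7·4·9 + 10·3·2 + 4·9·7 + 10·5·8 + 2·5·10 = 1064 ≡ 8.
  S = (2, 7, 8) ≠ 0, so r is not a codeword (an error is present).
Step 3: locate the error. For a single error e at position i, S_ℓ = v_i·e·α_i^ℓ, so α_err = S_1/S_0.
  S_0^{−1} = 2^{−1} = 6 (mod 11), so α_err = 7·6 = 42 ≡ 9 = α_1. Error position i = 1.
  Consistency check: S_2/S_1 = 8·8 = 64 ≡ 9 = α_err ✓ (single-error assumption holds).
Step 4: error magnitude e = S_0/v_1 = S_0·∏_{j≠1}(α_1 − α_j) = 2·8 = 16 ≡ 5 (mod 11).
Step 5: correct position 1: c_1 = r_1 − e = 9 − 5 ≡ 4 (mod 11). Hence c = [4, 2, 7, 8, 10].
  Check: interpolating c through the α_i gives m(x) = 9 + 8·x (degree < 2) with m(α_i) = c_i for every i, so c is indeed a codeword.


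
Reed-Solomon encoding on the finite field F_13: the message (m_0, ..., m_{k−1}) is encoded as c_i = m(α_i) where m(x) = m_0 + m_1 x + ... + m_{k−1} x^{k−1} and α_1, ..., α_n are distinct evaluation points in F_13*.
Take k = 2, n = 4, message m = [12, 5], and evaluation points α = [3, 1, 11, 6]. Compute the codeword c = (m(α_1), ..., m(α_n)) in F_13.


c = [1, 4, 2, 3]

Message polynomial: m(x) = 12 + 5·x (mod 13).
For each evaluation point α_i, compute m(α_i) mod 13:
  α_1 = 3: Horner steps 5 → 1, so m(3) = 1.
  α_2 = 1: Horner steps 5 → 4, so m(1) = 4.
  α_3 = 11: Horner steps 5 → 2, so m(11) = 2.
  α_4 = 6: Horner steps 5 → 3, so m(6) = 3.
Codeword c = [1, 4, 2, 3] ∈ F_13^4.


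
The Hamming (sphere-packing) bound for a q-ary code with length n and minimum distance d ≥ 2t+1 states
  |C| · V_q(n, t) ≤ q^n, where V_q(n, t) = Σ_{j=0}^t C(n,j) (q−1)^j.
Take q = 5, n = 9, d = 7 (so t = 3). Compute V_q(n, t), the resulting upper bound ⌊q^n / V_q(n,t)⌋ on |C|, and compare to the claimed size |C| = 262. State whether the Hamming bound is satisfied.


V_q(n, t) = 5989, q^n = 1953125, Hamming bound = 326, |C| = 262 ≤ bound (satisfied).

Step 1: Compute V_q(n, t) = Σ_{j=0}^3 C(n, j) (q−1)^j.
  j = 0: C(9,0)·(4)^0 = 1·1 = 1.
  j = 1: C(9,1)·(4)^1 = 9·4 = 36.
  j = 2: C(9,2)·(4)^2 = 36·16 = 576.
  j = 3: C(9,3)·(4)^3 = 84·64 = 5376.
  V_q(n, t) = 1 + 36 + 576 + 5376 = 5989.
Step 2: q^n = 5^9 = 1953125.
Step 3: Hamming bound ⌊q^n / V_q(n,t)⌋ = ⌊1953125/5989⌋ = 326.
Step 4: Compare |C| = 262 to 326: satisfied.
The claimed |C| lies below the Hamming bound.


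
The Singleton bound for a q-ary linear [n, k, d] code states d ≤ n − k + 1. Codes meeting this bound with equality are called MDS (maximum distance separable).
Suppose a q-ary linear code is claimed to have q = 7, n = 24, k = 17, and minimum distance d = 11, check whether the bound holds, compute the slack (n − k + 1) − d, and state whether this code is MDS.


Singleton RHS = n − k + 1 = 8, slack = -3, bound violated (no such code; not MDS).

Singleton bound: d ≤ n − k + 1.
Here n = 24, k = 17, so n − k + 1 = 8.
Given d = 11, check d ≤ 8: NO.
Slack = (n − k + 1) − d = -3.
The slack is negative: d = 11 exceeds n − k + 1 = 8 by 3, so the Singleton bound is violated and no linear [24, 17, 11]_7 code can exist. In particular it is not MDS (MDS requires d = n − k + 1 exactly).
Description: the claimed parameters are [24, 17, 11]_7; such a code would be impossible (violates the Singleton bound).


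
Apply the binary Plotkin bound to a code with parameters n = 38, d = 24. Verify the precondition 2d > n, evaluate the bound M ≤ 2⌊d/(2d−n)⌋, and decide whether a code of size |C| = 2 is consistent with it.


Plotkin bound M ≤ 4; given |C| = 2 ≤ bound (satisfied).

Check applicability: 2d = 48, n = 38.
2d − n = 10 > 0, so Plotkin applies.
Compute d/(2d−n) = 24/10 ≈ 2.4000.
⌊d/(2d−n)⌋ = 2.
Plotkin bound: M ≤ 2·2 = 4.
Given |C| = 2, check: satisfied.
This |C| is below the Plotkin bound.


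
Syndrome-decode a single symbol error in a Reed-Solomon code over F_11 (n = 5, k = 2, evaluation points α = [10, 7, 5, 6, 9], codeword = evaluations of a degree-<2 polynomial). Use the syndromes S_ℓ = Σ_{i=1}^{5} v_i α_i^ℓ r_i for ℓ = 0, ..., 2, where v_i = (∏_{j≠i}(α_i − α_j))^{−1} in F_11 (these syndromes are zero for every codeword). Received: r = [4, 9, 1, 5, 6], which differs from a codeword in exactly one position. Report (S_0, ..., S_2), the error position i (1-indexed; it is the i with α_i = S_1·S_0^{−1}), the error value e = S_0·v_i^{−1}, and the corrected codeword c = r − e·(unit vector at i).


S = (1, 10, 1), error at position 1, error magnitude e = 5, c = [10, 9, 1, 5, 6].

Step 1: column multipliers v_i = (∏_{j≠i}(α_i − α_j))^{−1} mod 11.
  i = 1 (α = 10): (10−7)(10−5)(10−6)(10−9) = 3·5·4·1 = 60 ≡ 5, so v_1 = 5^{−1} = 9 (mod 11).
  i = 2 (α = 7): (7−10)(7−5)(7−6)(7−9) = (−3)·2·1·(−2) = 12 ≡ 1, so v_2 = 1^{−1} = 1 (mod 11).
  i = 3 (α = 5): (5−10)(5−7)(5−6)(5−9) = (−5)·(−2)·(−1)·(−4) = 40 ≡ 7, so v_3 = 7^{−1} = 8 (mod 11).
  i = 4 (α = 6): (6−10)(6−7)(6−5)(6−9) = (−4)·(−1)·1·(−3) = −12 ≡ 10, so v_4 = 10^{−1} = 10 (mod 11).
  i = 5 (α = 9): (9−10)(9−7)(9−5)(9−6) = (−1)·2·4·3 = −24 ≡ 9, so v_5 = 9^{−1} = 5 (mod 11).
  v = [9, 1, 8, 10, 5].
Step 2: syndromes of r = [4, 9, 1, 5, 6] (all sums mod 11).
  S_0 = Σ v_i r_i = 9·4 + 1·9 + 8·1 + 10·5 + 5·6 = 133 ≡ 1.
  S_1 = Σ v_i α_i r_i = 9·10·4 + 1·7·9 + 8·5·1 + 10·6·5 + 5·9·6 = 1033 ≡ 10.
  α_i^2 mod 11 = [1, 5, 3, 3, 4].
  S_2 = Σ v_i α_i^2 r_i = 9·1·4 + 1·5·9 + 8·3·1 + 10·3·5 + 5·4·6 = 375 ≡ 1.
  S = (1, 10, 1) ≠ 0, so r is not a codeword (an error is present).
Step 3: locate the error. For a single error e at position i, S_ℓ = v_i·e·α_i^ℓ, so α_err = S_1/S_0.
  S_0^{−1} = 1^{−1} = 1 (mod 11), so α_err = 10·1 = 10 ≡ 10 = α_1. Error position i = 1.
  Consistency check: S_2/S_1 = 1·10 = 10 ≡ 10 = α_err ✓ (single-error assumption holds).
Step 4: error magnitude e = S_0/v_1 = S_0·∏_{j≠1}(α_1 − α_j) = 1·5 = 5 ≡ 5 (mod 11).
Step 5: correct position 1: c_1 = r_1 − e = 4 − 5 ≡ 10 (mod 11). Hence c = [10, 9, 1, 5, 6].
  Check: interpolating c through the α_i gives m(x) = 3 + 4·x (degree < 2) with m(α_i) = c_i for every i, so c is indeed a codeword.


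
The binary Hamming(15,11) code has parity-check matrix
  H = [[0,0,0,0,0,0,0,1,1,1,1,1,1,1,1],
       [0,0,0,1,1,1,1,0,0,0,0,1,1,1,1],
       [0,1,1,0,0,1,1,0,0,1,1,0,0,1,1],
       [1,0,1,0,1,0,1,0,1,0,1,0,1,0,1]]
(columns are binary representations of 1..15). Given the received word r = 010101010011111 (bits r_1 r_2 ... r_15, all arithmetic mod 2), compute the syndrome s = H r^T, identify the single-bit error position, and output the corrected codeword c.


s = (0, 0, 1, 1)^T, error position = 3, corrected codeword c = 011101010011111

Compute s = H r^T mod 2 one row at a time:
  s_1 = 1 + 0 + 0 + 1 + 1 + 1 + 1 + 1 = 6 ≡ 0 (mod 2).
  s_2 = 1 + 0 + 1 + 0 + 1 + 1 + 1 + 1 = 6 ≡ 0 (mod 2).
  s_3 = 1 + 0 + 1 + 0 + 0 + 1 + 1 + 1 = 5 ≡ 1 (mod 2).
  s_4 = 0 + 0 + 0 + 0 + 0 + 1 + 1 + 1 = 3 ≡ 1 (mod 2).
s = (0, 0, 1, 1)^T — this equals column 3 of H (binary 0011), so error is at position 3.
Correct: flip bit 3 of r = 010101010011111 to get c = 011101010011111.


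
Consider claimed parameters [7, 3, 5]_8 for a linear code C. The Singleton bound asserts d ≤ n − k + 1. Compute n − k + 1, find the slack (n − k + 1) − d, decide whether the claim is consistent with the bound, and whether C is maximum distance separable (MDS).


Singleton RHS = n − k + 1 = 5, slack = 0, bound satisfied, MDS.

Singleton bound: d ≤ n − k + 1.
Here n = 7, k = 3, so n − k + 1 = 5.
Given d = 5, check d ≤ 5: YES.
Slack = (n − k + 1) − d = 0.
The code is MDS (slack = 0).
Description: the claimed parameters are [7, 3, 5]_8; such a code would be MDS (meets Singleton bound).


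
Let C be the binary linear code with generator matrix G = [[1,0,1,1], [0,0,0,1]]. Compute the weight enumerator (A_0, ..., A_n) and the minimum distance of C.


Weight distribution: A_0 = 1, A_1 = 1, A_2 = 1, A_3 = 1. Minimum distance d = 1.

Enumerate all 2^2 = 4 messages m ∈ F_2^2.
For each, compute codeword c = mG in F_2^4, then tally its weight.
  m = 00 → c = 0000, weight = 0.
  m = 10 → c = 1011, weight = 3.
  m = 01 → c = 0001, weight = 1.
  m = 11 → c = 1010, weight = 2.
Tally weights:
  weight 0: 1 codewords.
  weight 1: 1 codewords.
  weight 2: 1 codewords.
  weight 3: 1 codewords.
Minimum distance d = smallest w > 0 with A_w > 0 = 1.
Sanity: Σ A_w = 4 = 2^2 = 4 ✓.


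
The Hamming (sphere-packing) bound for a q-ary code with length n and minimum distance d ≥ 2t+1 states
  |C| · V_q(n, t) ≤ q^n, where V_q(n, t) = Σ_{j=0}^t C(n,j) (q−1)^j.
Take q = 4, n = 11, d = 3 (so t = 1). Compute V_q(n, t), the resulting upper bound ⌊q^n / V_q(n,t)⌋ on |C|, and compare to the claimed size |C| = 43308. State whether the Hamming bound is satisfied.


V_q(n, t) = 34, q^n = 4194304, Hamming bound = 123361, |C| = 43308 ≤ bound (satisfied).

Step 1: Compute V_q(n, t) = Σ_{j=0}^1 C(n, j) (q−1)^j.
  j = 0: C(11,0)·(3)^0 = 1·1 = 1.
  j = 1: C(11,1)·(3)^1 = 11·3 = 33.
  V_q(n, t) = 1 + 33 = 34.
Step 2: q^n = 4^11 = 4194304.
Step 3: Hamming bound ⌊q^n / V_q(n,t)⌋ = ⌊4194304/34⌋ = 123361.
Step 4: Compare |C| = 43308 to 123361: satisfied.
The claimed |C| lies below the Hamming bound.


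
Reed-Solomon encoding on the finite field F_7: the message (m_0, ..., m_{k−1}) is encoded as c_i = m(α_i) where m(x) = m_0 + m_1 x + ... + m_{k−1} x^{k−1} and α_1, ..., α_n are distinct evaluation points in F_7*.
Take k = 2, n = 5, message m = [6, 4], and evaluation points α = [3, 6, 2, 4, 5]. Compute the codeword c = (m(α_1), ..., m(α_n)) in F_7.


c = [4, 2, 0, 1, 5]

Message polynomial: m(x) = 6 + 4·x (mod 7).
For each evaluation point α_i, compute m(α_i) mod 7:
  α_1 = 3: Horner steps 4 → 4, so m(3) = 4.
  α_2 = 6: Horner steps 4 → 2, so m(6) = 2.
  α_3 = 2: Horner steps 4 → 0, so m(2) = 0.
  α_4 = 4: Horner steps 4 → 1, so m(4) = 1.
  α_5 = 5: Horner steps 4 → 5, so m(5) = 5.
Codeword c = [4, 2, 0, 1, 5] ∈ F_7^5.


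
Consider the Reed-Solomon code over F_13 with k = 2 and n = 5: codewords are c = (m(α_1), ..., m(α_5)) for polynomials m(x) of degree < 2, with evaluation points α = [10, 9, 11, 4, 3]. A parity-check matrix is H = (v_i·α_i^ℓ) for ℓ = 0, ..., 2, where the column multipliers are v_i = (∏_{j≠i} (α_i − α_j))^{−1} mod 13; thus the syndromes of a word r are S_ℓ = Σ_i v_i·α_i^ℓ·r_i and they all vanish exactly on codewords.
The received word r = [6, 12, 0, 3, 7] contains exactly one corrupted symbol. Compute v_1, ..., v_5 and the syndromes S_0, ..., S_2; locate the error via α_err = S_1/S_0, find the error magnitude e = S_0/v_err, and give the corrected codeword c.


S = (1, 3, 9), error at position 5, error magnitude e = 11, c = [6, 12, 0, 3, 9].

Step 1: column multipliers v_i = (∏_{j≠i}(α_i − α_j))^{−1} mod 13.
  i = 1 (α = 10): (10−9)(10−11)(10−4)(10−3) = 1·(−1)·6·7 = −42 ≡ 10, so v_1 = 10^{−1} = 4 (mod 13).
  i = 2 (α = 9): (9−10)(9−11)(9−4)(9−3) = (−1)·(−2)·5·6 = 60 ≡ 8, so v_2 = 8^{−1} = 5 (mod 13).
  i = 3 (α = 11): (11−10)(11−9)(11−4)(11−3) = 1·2·7·8 = 112 ≡ 8, so v_3 = 8^{−1} = 5 (mod 13).
  i = 4 (α = 4): (4−10)(4−9)(4−11)(4−3) = (−6)·(−5)·(−7)·1 = −210 ≡ 11, so v_4 = 11^{−1} = 6 (mod 13).
  i = 5 (α = 3): (3−10)(3−9)(3−11)(3−4) = (−7)·(−6)·(−8)·(−1) = 336 ≡ 11, so v_5 = 11^{−1} = 6 (mod 13).
  v = [4, 5, 5, 6, 6].
Step 2: syndromes of r = [6, 12, 0, 3, 7] (all sums mod 13).
  S_0 = Σ v_i r_i = 4·6 + 5·12 + 5·0 + 6·3 + 6·7 = 144 ≡ 1.
  S_1 = Σ v_i α_i r_i = 4·10·6 + 5·9·12 + 5·11·0 + 6·4·3 + 6·3·7 = 978 ≡ 3.
  α_i^2 mod 13 = [9, 3, 4, 3, 9].
  S_2 = Σ v_i α_i^2 r_i = 4·9·6 + 5·3·12 + 5·4·0 + 6·3·3 + 6·9·7 = 828 ≡ 9.
  S = (1, 3, 9) ≠ 0, so r is not a codeword (an error is present).
Step 3: locate the error. For a single error e at position i, S_ℓ = v_i·e·α_i^ℓ, so α_err = S_1/S_0.
  S_0^{−1} = 1^{−1} = 1 (mod 13), so α_err = 3·1 = 3 ≡ 3 = α_5. Error position i = 5.
  Consistency check: S_2/S_1 = 9·9 = 81 ≡ 3 = α_err ✓ (single-error assumption holds).
Step 4: error magnitude e = S_0/v_5 = S_0·∏_{j≠5}(α_5 − α_j) = 1·11 = 11 ≡ 11 (mod 13).
Step 5: correct position 5: c_5 = r_5 − e = 7 − 11 ≡ 9 (mod 13). Hence c = [6, 12, 0, 3, 9].
  Check: interpolating c through the α_i gives m(x) = 1 + 7·x (degree < 2) with m(α_i) = c_i for every i, so c is indeed a codeword.


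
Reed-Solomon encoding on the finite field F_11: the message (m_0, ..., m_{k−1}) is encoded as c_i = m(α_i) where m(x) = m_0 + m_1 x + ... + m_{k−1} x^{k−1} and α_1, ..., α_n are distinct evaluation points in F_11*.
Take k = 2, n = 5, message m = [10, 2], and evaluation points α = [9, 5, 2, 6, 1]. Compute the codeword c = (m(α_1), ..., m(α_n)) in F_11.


c = [6, 9, 3, 0, 1]

Message polynomial: m(x) = 10 + 2·x (mod 11).
For each evaluation point α_i, compute m(α_i) mod 11:
  α_1 = 9: Horner steps 2 → 6, so m(9) = 6.
  α_2 = 5: Horner steps 2 → 9, so m(5) = 9.
  α_3 = 2: Horner steps 2 → 3, so m(2) = 3.
  α_4 = 6: Horner steps 2 → 0, so m(6) = 0.
  α_5 = 1: Horner steps 2 → 1, so m(1) = 1.
Codeword c = [6, 9, 3, 0, 1] ∈ F_11^5.


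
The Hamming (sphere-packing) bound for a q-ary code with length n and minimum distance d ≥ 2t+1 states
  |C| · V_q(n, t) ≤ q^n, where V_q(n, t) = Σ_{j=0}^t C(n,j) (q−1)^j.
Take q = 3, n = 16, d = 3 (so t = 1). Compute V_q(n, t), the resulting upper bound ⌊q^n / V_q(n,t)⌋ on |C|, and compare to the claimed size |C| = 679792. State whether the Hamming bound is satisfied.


V_q(n, t) = 33, q^n = 43046721, Hamming bound = 1304446, |C| = 679792 ≤ bound (satisfied).

Step 1: Compute V_q(n, t) = Σ_{j=0}^1 C(n, j) (q−1)^j.
  j = 0: C(16,0)·(2)^0 = 1·1 = 1.
  j = 1: C(16,1)·(2)^1 = 16·2 = 32.
  V_q(n, t) = 1 + 32 = 33.
Step 2: q^n = 3^16 = 43046721.
Step 3: Hamming bound ⌊q^n / V_q(n,t)⌋ = ⌊43046721/33⌋ = 1304446.
Step 4: Compare |C| = 679792 to 1304446: satisfied.
The claimed |C| lies below the Hamming bound.


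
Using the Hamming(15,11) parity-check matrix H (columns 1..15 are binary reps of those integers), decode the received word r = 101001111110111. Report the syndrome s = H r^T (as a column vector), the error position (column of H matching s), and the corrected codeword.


s = (1, 1, 1, 1)^T, error position = 15, corrected codeword c = 101001111110110

Compute s = H r^T mod 2 one row at a time:
  s_1 = 1 + 1 + 1 + 1 + 0 + 1 + 1 + 1 = 7 ≡ 1 (mod 2).
  s_2 = 0 + 0 + 1 + 1 + 0 + 1 + 1 + 1 = 5 ≡ 1 (mod 2).
  s_3 = 0 + 1 + 1 + 1 + 1 + 1 + 1 + 1 = 7 ≡ 1 (mod 2).
  s_4 = 1 + 1 + 0 + 1 + 1 + 1 + 1 + 1 = 7 ≡ 1 (mod 2).
s = (1, 1, 1, 1)^T — this equals column 15 of H (binary 1111), so error is at position 15.
Correct: flip bit 15 of r = 101001111110111 to get c = 101001111110110.


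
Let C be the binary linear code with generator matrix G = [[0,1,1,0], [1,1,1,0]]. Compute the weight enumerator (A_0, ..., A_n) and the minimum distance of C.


Weight distribution: A_0 = 1, A_1 = 1, A_2 = 1, A_3 = 1. Minimum distance d = 1.

Enumerate all 2^2 = 4 messages m ∈ F_2^2.
For each, compute codeword c = mG in F_2^4, then tally its weight.
  m = 00 → c = 0000, weight = 0.
  m = 10 → c = 0110, weight = 2.
  m = 01 → c = 1110, weight = 3.
  m = 11 → c = 1000, weight = 1.
Tally weights:
  weight 0: 1 codewords.
  weight 1: 1 codewords.
  weight 2: 1 codewords.
  weight 3: 1 codewords.
Minimum distance d = smallest w > 0 with A_w > 0 = 1.
Sanity: Σ A_w = 4 = 2^2 = 4 ✓.


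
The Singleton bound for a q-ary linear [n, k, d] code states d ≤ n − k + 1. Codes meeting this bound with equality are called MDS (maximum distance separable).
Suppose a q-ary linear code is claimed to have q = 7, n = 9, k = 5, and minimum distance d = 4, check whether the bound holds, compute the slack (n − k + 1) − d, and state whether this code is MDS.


Singleton RHS = n − k + 1 = 5, slack = 1, bound satisfied, not MDS.

Singleton bound: d ≤ n − k + 1.
Here n = 9, k = 5, so n − k + 1 = 5.
Given d = 4, check d ≤ 5: YES.
Slack = (n − k + 1) − d = 1.
The code is NOT MDS (slack = 1 > 0).
Description: the claimed parameters are [9, 5, 4]_7; such a code would be non-MDS.


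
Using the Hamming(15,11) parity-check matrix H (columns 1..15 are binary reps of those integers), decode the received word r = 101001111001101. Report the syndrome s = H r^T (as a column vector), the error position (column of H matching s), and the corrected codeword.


s = (1, 1, 0, 0)^T, error position = 12, corrected codeword c = 101001111000101

Compute s = H r^T mod 2 one row at a time:
  s_1 = 1 + 1 + 0 + 0 + 1 + 1 + 0 + 1 = 5 ≡ 1 (mod 2).
  s_2 = 0 + 0 + 1 + 1 + 1 + 1 + 0 + 1 = 5 ≡ 1 (mod 2).
  s_3 = 0 + 1 + 1 + 1 + 0 + 0 + 0 + 1 = 4 ≡ 0 (mod 2).
  s_4 = 1 + 1 + 0 + 1 + 1 + 0 + 1 + 1 = 6 ≡ 0 (mod 2).
s = (1, 1, 0, 0)^T — this equals column 12 of H (binary 1100), so error is at position 12.
Correct: flip bit 12 of r = 101001111001101 to get c = 101001111000101.


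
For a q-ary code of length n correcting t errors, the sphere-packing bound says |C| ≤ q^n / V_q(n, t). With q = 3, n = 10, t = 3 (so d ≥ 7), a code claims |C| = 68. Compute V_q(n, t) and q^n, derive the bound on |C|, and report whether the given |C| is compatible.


V_q(n, t) = 1161, q^n = 59049, Hamming bound = 50, |C| = 68 > bound (violated).

Step 1: Compute V_q(n, t) = Σ_{j=0}^3 C(n, j) (q−1)^j.
  j = 0: C(10,0)·(2)^0 = 1·1 = 1.
  j = 1: C(10,1)·(2)^1 = 10·2 = 20.
  j = 2: C(10,2)·(2)^2 = 45·4 = 180.
  j = 3: C(10,3)·(2)^3 = 120·8 = 960.
  V_q(n, t) = 1 + 20 + 180 + 960 = 1161.
Step 2: q^n = 3^10 = 59049.
Step 3: Hamming bound ⌊q^n / V_q(n,t)⌋ = ⌊59049/1161⌋ = 50.
Step 4: Compare |C| = 68 to 50: violated.
The claimed |C| lies above the Hamming bound, so no 3-ary code of length 10 with d ≥ 7 can have 68 codewords.


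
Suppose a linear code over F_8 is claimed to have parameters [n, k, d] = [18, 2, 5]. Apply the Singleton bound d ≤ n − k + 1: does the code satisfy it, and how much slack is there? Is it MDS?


Singleton RHS = n − k + 1 = 17, slack = 12, bound satisfied, not MDS.

Singleton bound: d ≤ n − k + 1.
Here n = 18, k = 2, so n − k + 1 = 17.
Given d = 5, check d ≤ 17: YES.
Slack = (n − k + 1) − d = 12.
The code is NOT MDS (slack = 12 > 0).
Description: the claimed parameters are [18, 2, 5]_8; such a code would be non-MDS.


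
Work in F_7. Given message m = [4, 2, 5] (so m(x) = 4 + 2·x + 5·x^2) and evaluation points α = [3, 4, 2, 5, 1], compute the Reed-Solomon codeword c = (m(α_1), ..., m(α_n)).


c = [6, 1, 0, 6, 4]

Message polynomial: m(x) = 4 + 2·x + 5·x^2 (mod 7).
For each evaluation point α_i, compute m(α_i) mod 7:
  α_1 = 3: Horner steps 5 → 3 → 6, so m(3) = 6.
  α_2 = 4: Horner steps 5 → 1 → 1, so m(4) = 1.
  α_3 = 2: Horner steps 5 → 5 → 0, so m(2) = 0.
  α_4 = 5: Horner steps 5 → 6 → 6, so m(5) = 6.
  α_5 = 1: Horner steps 5 → 0 → 4, so m(1) = 4.
Codeword c = [6, 1, 0, 6, 4] ∈ F_7^5.


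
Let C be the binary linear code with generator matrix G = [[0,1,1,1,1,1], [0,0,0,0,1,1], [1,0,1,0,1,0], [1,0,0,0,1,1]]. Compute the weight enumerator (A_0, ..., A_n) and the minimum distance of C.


Weight distribution: A_0 = 1, A_1 = 1, A_2 = 3, A_3 = 6, A_4 = 3, A_5 = 1, A_6 = 1. Minimum distance d = 1.

Enumerate all 2^4 = 16 messages m ∈ F_2^4.
For each, compute codeword c = mG in F_2^6, then tally its weight.
  m = 0000 → c = 000000, weight = 0.
  m = 1000 → c = 011111, weight = 5.
  m = 0100 → c = 000011, weight = 2.
  m = 1100 → c = 011100, weight = 3.
  m = 0010 → c = 101010, weight = 3.
  m = 1010 → c = 110101, weight = 4.
  m = 0110 → c = 101001, weight = 3.
  m = 1110 → c = 110110, weight = 4.
  m = 0001 → c = 100011, weight = 3.
  m = 1001 → c = 111100, weight = 4.
  m = 0101 → c = 100000, weight = 1.
  m = 1101 → c = 111111, weight = 6.
  m = 0011 → c = 001001, weight = 2.
  m = 1011 → c = 010110, weight = 3.
  m = 0111 → c = 001010, weight = 2.
  m = 1111 → c = 010101, weight = 3.
Tally weights:
  weight 0: 1 codewords.
  weight 1: 1 codewords.
  weight 2: 3 codewords.
  weight 3: 6 codewords.
  weight 4: 3 codewords.
  weight 5: 1 codewords.
  weight 6: 1 codewords.
Minimum distance d = smallest w > 0 with A_w > 0 = 1.
Sanity: Σ A_w = 16 = 2^4 = 16 ✓.


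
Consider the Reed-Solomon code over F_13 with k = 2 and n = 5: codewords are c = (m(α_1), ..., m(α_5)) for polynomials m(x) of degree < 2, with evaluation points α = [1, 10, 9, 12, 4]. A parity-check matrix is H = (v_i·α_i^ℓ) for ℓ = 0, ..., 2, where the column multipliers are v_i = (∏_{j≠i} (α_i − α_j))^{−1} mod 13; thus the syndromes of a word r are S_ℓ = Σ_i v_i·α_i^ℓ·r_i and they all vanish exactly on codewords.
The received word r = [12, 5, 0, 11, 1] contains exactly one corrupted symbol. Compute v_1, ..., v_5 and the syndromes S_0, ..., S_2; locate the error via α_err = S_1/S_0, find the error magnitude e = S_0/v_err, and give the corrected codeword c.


S = (6, 7, 6), error at position 4, error magnitude e = 9, c = [12, 5, 0, 2, 1].

Step 1: column multipliers v_i = (∏_{j≠i}(α_i − α_j))^{−1} mod 13.
  i = 1 (α = 1): (1−10)(1−9)(1−12)(1−4) = (−9)·(−8)·(−11)·(−3) = 2376 ≡ 10, so v_1 = 10^{−1} = 4 (mod 13).
  i = 2 (α = 10): (10−1)(10−9)(10−12)(10−4) = 9·1·(−2)·6 = −108 ≡ 9, so v_2 = 9^{−1} = 3 (mod 13).
  i = 3 (α = 9): (9−1)(9−10)(9−12)(9−4) = 8·(−1)·(−3)·5 = 120 ≡ 3, so v_3 = 3^{−1} = 9 (mod 13).
  i = 4 (α = 12): (12−1)(12−10)(12−9)(12−4) = 11·2·3·8 = 528 ≡ 8, so v_4 = 8^{−1} = 5 (mod 13).
  i = 5 (α = 4): (4−1)(4−10)(4−9)(4−12) = 3·(−6)·(−5)·(−8) = −720 ≡ 8, so v_5 = 8^{−1} = 5 (mod 13).
  v = [4, 3, 9, 5, 5].
Step 2: syndromes of r = [12, 5, 0, 11, 1] (all sums mod 13).
  S_0 = Σ v_i r_i = 4·12 + 3·5 + 9·0 + 5·11 + 5·1 = 123 ≡ 6.
  S_1 = Σ v_i α_i r_i = 4·1·12 + 3·10·5 + 9·9·0 + 5·12·11 + 5·4·1 = 878 ≡ 7.
  α_i^2 mod 13 = [1, 9, 3, 1, 3].
  S_2 = Σ v_i α_i^2 r_i = 4·1·12 + 3·9·5 + 9·3·0 + 5·1·11 + 5·3·1 = 253 ≡ 6.
  S = (6, 7, 6) ≠ 0, so r is not a codeword (an error is present).
Step 3: locate the error. For a single error e at position i, S_ℓ = v_i·e·α_i^ℓ, so α_err = S_1/S_0.
  S_0^{−1} = 6^{−1} = 11 (mod 13), so α_err = 7·11 = 77 ≡ 12 = α_4. Error position i = 4.
  Consistency check: S_2/S_1 = 6·2 = 12 ≡ 12 = α_err ✓ (single-error assumption holds).
Step 4: error magnitude e = S_0/v_4 = S_0·∏_{j≠4}(α_4 − α_j) = 6·8 = 48 ≡ 9 (mod 13).
Step 5: correct position 4: c_4 = r_4 − e = 11 − 9 ≡ 2 (mod 13). Hence c = [12, 5, 0, 2, 1].
  Check: interpolating c through the α_i gives m(x) = 7 + 5·x (degree < 2) with m(α_i) = c_i for every i, so c is indeed a codeword.


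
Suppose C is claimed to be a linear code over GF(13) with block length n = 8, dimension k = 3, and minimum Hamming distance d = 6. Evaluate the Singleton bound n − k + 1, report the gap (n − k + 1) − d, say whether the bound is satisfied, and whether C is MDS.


Singleton RHS = n − k + 1 = 6, slack = 0, bound satisfied, MDS.

Singleton bound: d ≤ n − k + 1.
Here n = 8, k = 3, so n − k + 1 = 6.
Given d = 6, check d ≤ 6: YES.
Slack = (n − k + 1) − d = 0.
The code is MDS (slack = 0).
Description: the claimed parameters are [8, 3, 6]_13; such a code would be MDS (meets Singleton bound).


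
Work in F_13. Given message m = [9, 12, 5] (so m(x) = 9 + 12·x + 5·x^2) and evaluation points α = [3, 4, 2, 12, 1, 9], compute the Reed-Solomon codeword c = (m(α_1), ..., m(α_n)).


c = [12, 7, 1, 2, 0, 2]

Message polynomial: m(x) = 9 + 12·x + 5·x^2 (mod 13).
For each evaluation point α_i, compute m(α_i) mod 13:
  α_1 = 3: Horner steps 5 → 1 → 12, so m(3) = 12.
  α_2 = 4: Horner steps 5 → 6 → 7, so m(4) = 7.
  α_3 = 2: Horner steps 5 → 9 → 1, so m(2) = 1.
  α_4 = 12: Horner steps 5 → 7 → 2, so m(12) = 2.
  α_5 = 1: Horner steps 5 → 4 → 0, so m(1) = 0.
  α_6 = 9: Horner steps 5 → 5 → 2, so m(9) = 2.
Codeword c = [12, 7, 1, 2, 0, 2] ∈ F_13^6.


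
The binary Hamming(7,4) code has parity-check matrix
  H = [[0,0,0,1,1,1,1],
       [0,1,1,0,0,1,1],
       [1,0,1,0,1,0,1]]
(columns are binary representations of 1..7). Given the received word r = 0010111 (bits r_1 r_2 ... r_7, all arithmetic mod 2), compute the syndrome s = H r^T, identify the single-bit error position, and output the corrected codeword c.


s = (1, 1, 1)^T, error position = 7, corrected codeword c = 0010110

Compute s = H r^T mod 2 one row at a time:
  s_1 = 0 + 1 + 1 + 1 = 3 ≡ 1 (mod 2).
  s_2 = 0 + 1 + 1 + 1 = 3 ≡ 1 (mod 2).
  s_3 = 0 + 1 + 1 + 1 = 3 ≡ 1 (mod 2).
s = (1, 1, 1)^T — this equals column 7 of H (binary 111), so error is at position 7.
Correct: flip bit 7 of r = 0010111 to get c = 0010110.


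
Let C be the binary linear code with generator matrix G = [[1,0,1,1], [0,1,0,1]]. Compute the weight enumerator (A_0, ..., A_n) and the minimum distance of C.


Weight distribution: A_0 = 1, A_2 = 1, A_3 = 2. Minimum distance d = 2.

Enumerate all 2^2 = 4 messages m ∈ F_2^2.
For each, compute codeword c = mG in F_2^4, then tally its weight.
  m = 00 → c = 0000, weight = 0.
  m = 10 → c = 1011, weight = 3.
  m = 01 → c = 0101, weight = 2.
  m = 11 → c = 1110, weight = 3.
Tally weights:
  weight 0: 1 codewords.
  weight 2: 1 codewords.
  weight 3: 2 codewords.
Minimum distance d = smallest w > 0 with A_w > 0 = 2.
Sanity: Σ A_w = 4 = 2^2 = 4 ✓.


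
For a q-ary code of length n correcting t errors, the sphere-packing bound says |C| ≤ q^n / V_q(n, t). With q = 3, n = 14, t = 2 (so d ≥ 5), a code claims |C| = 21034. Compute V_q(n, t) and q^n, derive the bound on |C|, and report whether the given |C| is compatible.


V_q(n, t) = 393, q^n = 4782969, Hamming bound = 12170, |C| = 21034 > bound (violated).

Step 1: Compute V_q(n, t) = Σ_{j=0}^2 C(n, j) (q−1)^j.
  j = 0: C(14,0)·(2)^0 = 1·1 = 1.
  j = 1: C(14,1)·(2)^1 = 14·2 = 28.
  j = 2: C(14,2)·(2)^2 = 91·4 = 364.
  V_q(n, t) = 1 + 28 + 364 = 393.
Step 2: q^n = 3^14 = 4782969.
Step 3: Hamming bound ⌊q^n / V_q(n,t)⌋ = ⌊4782969/393⌋ = 12170.
Step 4: Compare |C| = 21034 to 12170: violated.
The claimed |C| lies above the Hamming bound, so no 3-ary code of length 14 with d ≥ 5 can have 21034 codewords.


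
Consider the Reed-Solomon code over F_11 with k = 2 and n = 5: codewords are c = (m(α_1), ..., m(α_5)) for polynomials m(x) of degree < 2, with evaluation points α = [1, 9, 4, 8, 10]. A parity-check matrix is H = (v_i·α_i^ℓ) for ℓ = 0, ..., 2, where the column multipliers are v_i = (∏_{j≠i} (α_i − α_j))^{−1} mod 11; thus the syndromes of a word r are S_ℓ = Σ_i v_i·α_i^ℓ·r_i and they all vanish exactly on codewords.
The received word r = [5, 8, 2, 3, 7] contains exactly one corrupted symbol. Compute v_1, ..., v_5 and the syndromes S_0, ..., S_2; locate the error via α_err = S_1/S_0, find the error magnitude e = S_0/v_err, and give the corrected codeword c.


S = (5, 7, 1), error at position 4, error magnitude e = 5, c = [5, 8, 2, 9, 7].

Step 1: column multipliers v_i = (∏_{j≠i}(α_i − α_j))^{−1} mod 11.
  i = 1 (α = 1): (1−9)(1−4)(1−8)(1−10) = (−8)·(−3)·(−7)·(−9) = 1512 ≡ 5, so v_1 = 5^{−1} = 9 (mod 11).
  i = 2 (α = 9): (9−1)(9−4)(9−8)(9−10) = 8·5·1·(−1) = −40 ≡ 4, so v_2 = 4^{−1} = 3 (mod 11).
  i = 3 (α = 4): (4−1)(4−9)(4−8)(4−10) = 3·(−5)·(−4)·(−6) = −360 ≡ 3, so v_3 = 3^{−1} = 4 (mod 11).
  i = 4 (α = 8): (8−1)(8−9)(8−4)(8−10) = 7·(−1)·4·(−2) = 56 ≡ 1, so v_4 = 1^{−1} = 1 (mod 11).
  i = 5 (α = 10): (10−1)(10−9)(10−4)(10−8) = 9·1·6·2 = 108 ≡ 9, so v_5 = 9^{−1} = 5 (mod 11).
  v = [9, 3, 4, 1, 5].
Step 2: syndromes of r = [5, 8, 2, 3, 7] (all sums mod 11).
  S_0 = Σ v_i r_i = 9·5 + 3·8 + 4·2 + 1·3 + 5·7 = 115 ≡ 5.
  S_1 = Σ v_i α_i r_i = 9·1·5 + 3·9·8 + 4·4·2 + 1·8·3 + 5·10·7 = 667 ≡ 7.
  α_i^2 mod 11 = [1, 4, 5, 9, 1].
  S_2 = Σ v_i α_i^2 r_i = 9·1·5 + 3·4·8 + 4·5·2 + 1·9·3 + 5·1·7 = 243 ≡ 1.
  S = (5, 7, 1) ≠ 0, so r is not a codeword (an error is present).
Step 3: locate the error. For a single error e at position i, S_ℓ = v_i·e·α_i^ℓ, so α_err = S_1/S_0.
  S_0^{−1} = 5^{−1} = 9 (mod 11), so α_err = 7·9 = 63 ≡ 8 = α_4. Error position i = 4.
  Consistency check: S_2/S_1 = 1·8 = 8 ≡ 8 = α_err ✓ (single-error assumption holds).
Step 4: error magnitude e = S_0/v_4 = S_0·∏_{j≠4}(α_4 − α_j) = 5·1 = 5 ≡ 5 (mod 11).
Step 5: correct position 4: c_4 = r_4 − e = 3 − 5 ≡ 9 (mod 11). Hence c = [5, 8, 2, 9, 7].
  Check: interpolating c through the α_i gives m(x) = 6 + 10·x (degree < 2) with m(α_i) = c_i for every i, so c is indeed a codeword.


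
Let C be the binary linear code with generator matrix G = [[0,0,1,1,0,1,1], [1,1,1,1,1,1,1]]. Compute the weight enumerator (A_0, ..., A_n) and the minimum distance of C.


Weight distribution: A_0 = 1, A_3 = 1, A_4 = 1, A_7 = 1. Minimum distance d = 3.

Enumerate all 2^2 = 4 messages m ∈ F_2^2.
For each, compute codeword c = mG in F_2^7, then tally its weight.
  m = 00 → c = 0000000, weight = 0.
  m = 10 → c = 0011011, weight = 4.
  m = 01 → c = 1111111, weight = 7.
  m = 11 → c = 1100100, weight = 3.
Tally weights:
  weight 0: 1 codewords.
  weight 3: 1 codewords.
  weight 4: 1 codewords.
  weight 7: 1 codewords.
Minimum distance d = smallest w > 0 with A_w > 0 = 3.
Sanity: Σ A_w = 4 = 2^2 = 4 ✓.


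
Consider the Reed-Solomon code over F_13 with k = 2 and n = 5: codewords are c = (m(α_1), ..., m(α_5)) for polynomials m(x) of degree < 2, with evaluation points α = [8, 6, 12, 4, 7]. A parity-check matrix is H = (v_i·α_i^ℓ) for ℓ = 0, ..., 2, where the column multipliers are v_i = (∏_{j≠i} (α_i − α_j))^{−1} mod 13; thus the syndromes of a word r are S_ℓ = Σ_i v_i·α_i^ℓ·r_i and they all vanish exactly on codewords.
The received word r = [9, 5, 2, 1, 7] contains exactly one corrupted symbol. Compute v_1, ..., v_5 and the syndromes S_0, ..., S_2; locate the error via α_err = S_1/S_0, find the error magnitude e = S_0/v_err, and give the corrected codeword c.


S = (1, 12, 1), error at position 3, error magnitude e = 11, c = [9, 5, 4, 1, 7].

Step 1: column multipliers v_i = (∏_{j≠i}(α_i − α_j))^{−1} mod 13.
  i = 1 (α = 8): (8−6)(8−12)(8−4)(8−7) = 2·(−4)·4·1 = −32 ≡ 7, so v_1 = 7^{−1} = 2 (mod 13).
  i = 2 (α = 6): (6−8)(6−12)(6−4)(6−7) = (−2)·(−6)·2·(−1) = −24 ≡ 2, so v_2 = 2^{−1} = 7 (mod 13).
  i = 3 (α = 12): (12−8)(12−6)(12−4)(12−7) = 4·6·8·5 = 960 ≡ 11, so v_3 = 11^{−1} = 6 (mod 13).
  i = 4 (α = 4): (4−8)(4−6)(4−12)(4−7) = (−4)·(−2)·(−8)·(−3) = 192 ≡ 10, so v_4 = 10^{−1} = 4 (mod 13).
  i = 5 (α = 7): (7−8)(7−6)(7−12)(7−4) = (−1)·1·(−5)·3 = 15 ≡ 2, so v_5 = 2^{−1} = 7 (mod 13).
  v = [2, 7, 6, 4, 7].
Step 2: syndromes of r = [9, 5, 2, 1, 7] (all sums mod 13).
  S_0 = Σ v_i r_i = 2·9 + 7·5 + 6·2 + 4·1 + 7·7 = 118 ≡ 1.
  S_1 = Σ v_i α_i r_i = 2·8·9 + 7·6·5 + 6·12·2 + 4·4·1 + 7·7·7 = 857 ≡ 12.
  α_i^2 mod 13 = [12, 10, 1, 3, 10].
  S_2 = Σ v_i α_i^2 r_i = 2·12·9 + 7·10·5 + 6·1·2 + 4·3·1 + 7·10·7 = 1080 ≡ 1.
  S = (1, 12, 1) ≠ 0, so r is not a codeword (an error is present).
Step 3: locate the error. For a single error e at position i, S_ℓ = v_i·e·α_i^ℓ, so α_err = S_1/S_0.
  S_0^{−1} = 1^{−1} = 1 (mod 13), so α_err = 12·1 = 12 ≡ 12 = α_3. Error position i = 3.
  Consistency check: S_2/S_1 = 1·12 = 12 ≡ 12 = α_err ✓ (single-error assumption holds).
Step 4: error magnitude e = S_0/v_3 = S_0·∏_{j≠3}(α_3 − α_j) = 1·11 = 11 ≡ 11 (mod 13).
Step 5: correct position 3: c_3 = r_3 − e = 2 − 11 ≡ 4 (mod 13). Hence c = [9, 5, 4, 1, 7].
  Check: interpolating c through the α_i gives m(x) = 6 + 2·x (degree < 2) with m(α_i) = c_i for every i, so c is indeed a codeword.


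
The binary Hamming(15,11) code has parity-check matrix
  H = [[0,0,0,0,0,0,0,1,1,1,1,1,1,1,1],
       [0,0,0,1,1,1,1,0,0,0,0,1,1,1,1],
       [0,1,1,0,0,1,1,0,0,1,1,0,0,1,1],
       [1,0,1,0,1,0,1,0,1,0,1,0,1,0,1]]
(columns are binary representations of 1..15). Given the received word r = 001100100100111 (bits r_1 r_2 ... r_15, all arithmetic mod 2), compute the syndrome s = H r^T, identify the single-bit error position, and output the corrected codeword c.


s = (0, 1, 1, 0)^T, error position = 6, corrected codeword c = 001101100100111

Compute s = H r^T mod 2 one row at a time:
  s_1 = 0 + 0 + 1 + 0 + 0 + 1 + 1 + 1 = 4 ≡ 0 (mod 2).
  s_2 = 1 + 0 + 0 + 1 + 0 + 1 + 1 + 1 = 5 ≡ 1 (mod 2).
  s_3 = 0 + 1 + 0 + 1 + 1 + 0 + 1 + 1 = 5 ≡ 1 (mod 2).
  s_4 = 0 + 1 + 0 + 1 + 0 + 0 + 1 + 1 = 4 ≡ 0 (mod 2).
s = (0, 1, 1, 0)^T — this equals column 6 of H (binary 0110), so error is at position 6.
Correct: flip bit 6 of r = 001100100100111 to get c = 001101100100111.


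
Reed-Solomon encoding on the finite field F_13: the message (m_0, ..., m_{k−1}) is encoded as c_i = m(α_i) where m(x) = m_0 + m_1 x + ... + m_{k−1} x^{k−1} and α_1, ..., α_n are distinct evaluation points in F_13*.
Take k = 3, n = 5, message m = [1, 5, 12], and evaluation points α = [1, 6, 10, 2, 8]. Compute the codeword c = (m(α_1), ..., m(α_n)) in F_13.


c = [5, 8, 3, 7, 3]

Message polynomial: m(x) = 1 + 5·x + 12·x^2 (mod 13).
For each evaluation point α_i, compute m(α_i) mod 13:
  α_1 = 1: Horner steps 12 → 4 → 5, so m(1) = 5.
  α_2 = 6: Horner steps 12 → 12 → 8, so m(6) = 8.
  α_3 = 10: Horner steps 12 → 8 → 3, so m(10) = 3.
  α_4 = 2: Horner steps 12 → 3 → 7, so m(2) = 7.
  α_5 = 8: Horner steps 12 → 10 → 3, so m(8) = 3.
Codeword c = [5, 8, 3, 7, 3] ∈ F_13^5.


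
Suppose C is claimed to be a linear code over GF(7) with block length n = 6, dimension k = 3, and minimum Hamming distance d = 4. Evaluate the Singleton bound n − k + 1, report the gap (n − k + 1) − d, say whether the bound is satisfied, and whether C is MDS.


Singleton RHS = n − k + 1 = 4, slack = 0, bound satisfied, MDS.

Singleton bound: d ≤ n − k + 1.
Here n = 6, k = 3, so n − k + 1 = 4.
Given d = 4, check d ≤ 4: YES.
Slack = (n − k + 1) − d = 0.
The code is MDS (slack = 0).
Description: the claimed parameters are [6, 3, 4]_7; such a code would be MDS (meets Singleton bound).


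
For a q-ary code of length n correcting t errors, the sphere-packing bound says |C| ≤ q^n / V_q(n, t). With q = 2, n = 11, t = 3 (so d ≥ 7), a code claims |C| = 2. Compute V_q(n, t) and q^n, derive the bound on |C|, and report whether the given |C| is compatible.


V_q(n, t) = 232, q^n = 2048, Hamming bound = 8, |C| = 2 ≤ bound (satisfied).

Step 1: Compute V_q(n, t) = Σ_{j=0}^3 C(n, j) (q−1)^j.
  j = 0: C(11,0)·(1)^0 = 1·1 = 1.
  j = 1: C(11,1)·(1)^1 = 11·1 = 11.
  j = 2: C(11,2)·(1)^2 = 55·1 = 55.
  j = 3: C(11,3)·(1)^3 = 165·1 = 165.
  V_q(n, t) = 1 + 11 + 55 + 165 = 232.
Step 2: q^n = 2^11 = 2048.
Step 3: Hamming bound ⌊q^n / V_q(n,t)⌋ = ⌊2048/232⌋ = 8.
Step 4: Compare |C| = 2 to 8: satisfied.
The claimed |C| lies below the Hamming bound.


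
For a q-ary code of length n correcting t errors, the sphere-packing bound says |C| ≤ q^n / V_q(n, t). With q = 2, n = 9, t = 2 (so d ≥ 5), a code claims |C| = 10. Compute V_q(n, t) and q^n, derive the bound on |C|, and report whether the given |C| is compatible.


V_q(n, t) = 46, q^n = 512, Hamming bound = 11, |C| = 10 ≤ bound (satisfied).

Step 1: Compute V_q(n, t) = Σ_{j=0}^2 C(n, j) (q−1)^j.
  j = 0: C(9,0)·(1)^0 = 1·1 = 1.
  j = 1: C(9,1)·(1)^1 = 9·1 = 9.
  j = 2: C(9,2)·(1)^2 = 36·1 = 36.
  V_q(n, t) = 1 + 9 + 36 = 46.
Step 2: q^n = 2^9 = 512.
Step 3: Hamming bound ⌊q^n / V_q(n,t)⌋ = ⌊512/46⌋ = 11.
Step 4: Compare |C| = 10 to 11: satisfied.
The claimed |C| lies below the Hamming bound.
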